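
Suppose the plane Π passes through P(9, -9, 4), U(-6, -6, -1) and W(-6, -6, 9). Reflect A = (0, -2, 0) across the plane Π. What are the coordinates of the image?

PU = (-15, 3, -5), PW = (-15, 3, 5); a normal to Π is PU × PW = (30, 150, 0).
Using P: Π has equation 30x + 150y = -1080.
λ = (n·A − d)/|n|² = (-300 − (-1080))/23400 = 1/30.
Reflection = A − 2λn = (0, -2, 0) − (1/15)·(30, 150, 0) = (-2, -12, 0).

(-2, -12, 0)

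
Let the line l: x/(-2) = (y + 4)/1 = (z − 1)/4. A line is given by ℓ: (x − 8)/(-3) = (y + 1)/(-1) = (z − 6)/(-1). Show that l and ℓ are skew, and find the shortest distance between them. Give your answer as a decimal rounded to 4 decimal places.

0.4616

l has direction (-2, 1, 4) through (0, -4, 1).
ℓ has direction (-3, -1, -1) through (8, -1, 6).
Common perpendicular direction n = (-2, 1, 4) × (-3, -1, -1) = (3, -14, 5).
With w = (8, -1, 6) − (0, -4, 1) = (8, 3, 5), w · n = 7.
Since n ≠ 0 the lines are not parallel, and w · n = 7 ≠ 0 so they do not intersect; hence they are skew.
Distance = |w · n| / |n| = |7| / √230 ≈ 0.4616.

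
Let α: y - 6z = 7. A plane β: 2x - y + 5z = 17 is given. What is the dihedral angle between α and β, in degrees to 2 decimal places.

cos θ = |n₁·n₂| / (|n₁||n₂|) = |-31| / (√37 · √30).
θ = arccos(0.93047) ≈ 21.49°.

21.49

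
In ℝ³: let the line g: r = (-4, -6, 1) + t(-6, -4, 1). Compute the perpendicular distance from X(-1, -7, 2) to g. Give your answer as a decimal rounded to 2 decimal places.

2.79

Taking (-4, -6, 1) on g with direction v = (-6, -4, 1): w = X − (-4, -6, 1) = (3, -1, 1), and w × v = (3, -9, -18).
Distance = |w × v| / |v| = √414 / √53 ≈ 2.79.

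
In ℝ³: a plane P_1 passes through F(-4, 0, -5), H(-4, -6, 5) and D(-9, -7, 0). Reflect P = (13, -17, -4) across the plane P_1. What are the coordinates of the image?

(-11, 13, 14)

FH = (0, -6, 10), FD = (-5, -7, 5); a normal to P_1 is FH × FD = (40, -50, -30).
Using F: P_1 has equation 40x - 50y - 30z = -10.
λ = (n·P − d)/|n|² = (1490 − (-10))/5000 = 3/10.
Reflection = P − 2λn = (13, -17, -4) − (3/5)·(40, -50, -30) = (-11, 13, 14).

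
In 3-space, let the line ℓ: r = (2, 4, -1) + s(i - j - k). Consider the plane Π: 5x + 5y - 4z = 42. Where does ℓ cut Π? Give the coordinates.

Substitute r = (2, 4, -1) + t(1, -1, -1) into the plane: 34 + 4t = 42, so t = 2.
Intersection: (2, 4, -1) + 2·(1, -1, -1) = (4, 2, -3).

(4, 2, -3)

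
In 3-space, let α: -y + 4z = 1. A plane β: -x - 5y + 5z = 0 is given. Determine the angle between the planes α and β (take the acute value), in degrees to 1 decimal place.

31.9

cos θ = |n₁·n₂| / (|n₁||n₂|) = |25| / (√17 · √51).
θ = arccos(0.84904) ≈ 31.9°.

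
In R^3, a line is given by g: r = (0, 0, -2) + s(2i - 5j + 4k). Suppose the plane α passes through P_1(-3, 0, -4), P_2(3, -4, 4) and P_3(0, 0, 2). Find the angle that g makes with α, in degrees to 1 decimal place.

17.7

P_1P_2 = (6, -4, 8), P_1P_3 = (3, 0, 6); a normal to α is P_1P_2 × P_1P_3 = (-24, -12, 12).
Using P_1: α has equation -24x - 12y + 12z = 24.
sin θ = |n·v| / (|n||v|) = |60| / (√864 · √45) = 0.30429.
θ ≈ 17.7°.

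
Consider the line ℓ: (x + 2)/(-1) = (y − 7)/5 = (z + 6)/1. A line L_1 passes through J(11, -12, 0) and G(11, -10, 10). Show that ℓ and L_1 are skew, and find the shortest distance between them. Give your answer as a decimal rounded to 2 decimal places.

8.60

ℓ has direction (-1, 5, 1) through (-2, 7, -6).
A direction vector for L_1 is G − J = (0, 2, 10).
Common perpendicular direction n = (-1, 5, 1) × (0, 2, 10) = (48, 10, -2).
With w = (11, -12, 0) − (-2, 7, -6) = (13, -19, 6), w · n = 422.
Since n ≠ 0 the lines are not parallel, and w · n = 422 ≠ 0 so they do not intersect; hence they are skew.
Distance = |w · n| / |n| = |422| / √2408 ≈ 8.60.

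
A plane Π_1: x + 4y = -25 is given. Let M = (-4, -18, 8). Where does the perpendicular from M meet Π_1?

Foot = M − λn with λ = (n·M − d)/|n|² = (-76 − (-25))/17 = -3.
Foot = (-4, -18, 8) − (-3)·(1, 4, 0) = (-1, -6, 8).

(-1, -6, 8)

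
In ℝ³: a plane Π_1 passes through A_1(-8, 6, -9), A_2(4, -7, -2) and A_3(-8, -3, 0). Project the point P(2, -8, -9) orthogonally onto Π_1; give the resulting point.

A_1A_2 = (12, -13, 7), A_1A_3 = (0, -9, 9); a normal to Π_1 is A_1A_2 × A_1A_3 = (-54, -108, -108).
Using A_1: Π_1 has equation -54x - 108y - 108z = 756.
Foot = P − λn with λ = (n·P − d)/|n|² = (1728 − 756)/26244 = 1/27.
Foot = (2, -8, -9) − (1/27)·(-54, -108, -108) = (4, -4, -5).

(4, -4, -5)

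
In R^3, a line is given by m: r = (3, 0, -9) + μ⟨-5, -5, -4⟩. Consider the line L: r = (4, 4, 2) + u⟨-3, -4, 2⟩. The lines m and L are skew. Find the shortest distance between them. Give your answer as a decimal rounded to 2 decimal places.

3.40

Common perpendicular direction n = (-5, -5, -4) × (-3, -4, 2) = (-26, 22, 5).
With w = (4, 4, 2) − (3, 0, -9) = (1, 4, 11), w · n = 117.
Distance = |w · n| / |n| = |117| / √1185 ≈ 3.40.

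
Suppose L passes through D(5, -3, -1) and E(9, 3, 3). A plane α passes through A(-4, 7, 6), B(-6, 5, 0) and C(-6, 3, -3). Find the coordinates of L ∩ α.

A direction vector for L is E − D = (4, 6, 4).
AB = (-2, -2, -6), AC = (-2, -4, -9); a normal to α is AB × AC = (-6, -6, 4).
Using A: α has equation -6x - 6y + 4z = 6.
Substitute r = (5, -3, -1) + t(4, 6, 4) into the plane: -16 + (-44)t = 6, so t = -1/2.
Intersection: (5, -3, -1) + (-1/2)·(4, 6, 4) = (3, -6, -3).

(3, -6, -3)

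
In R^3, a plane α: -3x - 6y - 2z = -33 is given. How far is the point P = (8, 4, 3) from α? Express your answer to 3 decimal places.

3.000

n·P − d = (-3)·(8) + (-6)·(4) + (-2)·(3) − (-33) = -21; |n| = √49.
Distance = |-21| / √49 = 21/√49 ≈ 3.000.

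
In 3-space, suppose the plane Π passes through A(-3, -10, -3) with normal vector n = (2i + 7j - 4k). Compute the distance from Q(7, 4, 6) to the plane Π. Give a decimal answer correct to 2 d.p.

9.87

Π: n·r = n·A gives 2x + 7y - 4z = -64.
n·Q − d = (2)·(7) + (7)·(4) + (-4)·(6) − (-64) = 82; |n| = √69.
Distance = |82| / √69 = 82/√69 ≈ 9.87.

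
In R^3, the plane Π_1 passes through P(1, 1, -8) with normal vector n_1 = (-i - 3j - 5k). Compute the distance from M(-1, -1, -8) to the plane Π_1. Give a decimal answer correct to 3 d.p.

1.352

Π_1: n_1·r = n_1·P gives -x - 3y - 5z = 36.
n·M − d = (-1)·(-1) + (-3)·(-1) + (-5)·(-8) − 36 = 8; |n| = √35.
Distance = |8| / √35 = 8/√35 ≈ 1.352.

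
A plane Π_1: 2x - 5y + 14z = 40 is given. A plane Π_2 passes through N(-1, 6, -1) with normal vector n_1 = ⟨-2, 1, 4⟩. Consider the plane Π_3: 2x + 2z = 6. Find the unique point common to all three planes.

Π_2: n_1·r = n_1·N gives -2x + y + 4z = 4.
Solving the 3×3 linear system 2x - 5y + 14z = 40, -2x + y + 4z = 4, 2x + 2z = 6 (e.g. by elimination or Cramer's rule, determinant = -84) gives (1, -2, 2).

(1, -2, 2)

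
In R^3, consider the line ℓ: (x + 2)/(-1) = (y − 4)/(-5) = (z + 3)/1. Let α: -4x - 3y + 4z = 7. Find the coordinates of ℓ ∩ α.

(-3, -1, -2)

ℓ has direction (-1, -5, 1) through (-2, 4, -3).
Substitute r = (-2, 4, -3) + t(-1, -5, 1) into the plane: -16 + 23t = 7, so t = 1.
Intersection: (-2, 4, -3) + 1·(-1, -5, 1) = (-3, -1, -2).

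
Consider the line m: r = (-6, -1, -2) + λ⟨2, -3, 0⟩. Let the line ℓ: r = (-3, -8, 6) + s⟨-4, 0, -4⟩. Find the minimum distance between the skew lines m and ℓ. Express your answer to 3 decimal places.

Common perpendicular direction n = (2, -3, 0) × (-4, 0, -4) = (12, 8, -12).
With w = (-3, -8, 6) − (-6, -1, -2) = (3, -7, 8), w · n = -116.
Distance = |w · n| / |n| = |-116| / √352 ≈ 6.183.

6.183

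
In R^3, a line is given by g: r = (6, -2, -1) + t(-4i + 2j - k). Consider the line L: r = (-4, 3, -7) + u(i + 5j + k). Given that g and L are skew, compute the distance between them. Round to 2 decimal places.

3.31

Common perpendicular direction n = (-4, 2, -1) × (1, 5, 1) = (7, 3, -22).
With w = (-4, 3, -7) − (6, -2, -1) = (-10, 5, -6), w · n = 77.
Distance = |w · n| / |n| = |77| / √542 ≈ 3.31.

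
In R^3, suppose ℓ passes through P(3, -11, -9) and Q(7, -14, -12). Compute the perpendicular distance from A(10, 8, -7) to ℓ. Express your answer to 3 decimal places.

A direction vector for ℓ is Q − P = (4, -3, -3).
Taking (3, -11, -9) on ℓ with direction v = (4, -3, -3): w = A − (3, -11, -9) = (7, 19, 2), and w × v = (-51, 29, -97).
Distance = |w × v| / |v| = √12851 / √34 ≈ 19.441.

19.441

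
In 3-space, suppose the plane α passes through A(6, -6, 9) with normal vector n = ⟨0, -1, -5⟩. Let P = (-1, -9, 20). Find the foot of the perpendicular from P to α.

α: n·r = n·A gives -y - 5z = -39.
Foot = P − λn with λ = (n·P − d)/|n|² = (-91 − (-39))/26 = -2.
Foot = (-1, -9, 20) − (-2)·(0, -1, -5) = (-1, -11, 10).

(-1, -11, 10)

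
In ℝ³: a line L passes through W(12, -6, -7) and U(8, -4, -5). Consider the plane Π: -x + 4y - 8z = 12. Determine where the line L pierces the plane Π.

(4, -2, -3)

A direction vector for L is U − W = (-4, 2, 2).
Substitute r = (12, -6, -7) + t(-4, 2, 2) into the plane: 20 + (-4)t = 12, so t = 2.
Intersection: (12, -6, -7) + 2·(-4, 2, 2) = (4, -2, -3).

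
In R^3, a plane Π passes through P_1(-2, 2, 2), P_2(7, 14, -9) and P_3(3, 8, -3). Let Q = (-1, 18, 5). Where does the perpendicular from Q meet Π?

P_1P_2 = (9, 12, -11), P_1P_3 = (5, 6, -5); a normal to Π is P_1P_2 × P_1P_3 = (6, -10, -6).
Using P_1: Π has equation 6x - 10y - 6z = -44.
Foot = Q − λn with λ = (n·Q − d)/|n|² = (-216 − (-44))/172 = -1.
Foot = (-1, 18, 5) − (-1)·(6, -10, -6) = (5, 8, -1).

(5, 8, -1)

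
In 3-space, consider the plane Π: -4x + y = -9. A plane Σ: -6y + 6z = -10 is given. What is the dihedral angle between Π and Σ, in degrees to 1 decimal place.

80.1

cos θ = |n₁·n₂| / (|n₁||n₂|) = |-6| / (√17 · √72).
θ = arccos(0.17150) ≈ 80.1°.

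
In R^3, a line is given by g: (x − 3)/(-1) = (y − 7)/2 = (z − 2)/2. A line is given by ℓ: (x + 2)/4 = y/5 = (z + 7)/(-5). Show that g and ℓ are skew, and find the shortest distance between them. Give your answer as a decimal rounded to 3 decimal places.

g has direction (-1, 2, 2) through (3, 7, 2).
ℓ has direction (4, 5, -5) through (-2, 0, -7).
Common perpendicular direction n = (-1, 2, 2) × (4, 5, -5) = (-20, 3, -13).
With w = (-2, 0, -7) − (3, 7, 2) = (-5, -7, -9), w · n = 196.
Since n ≠ 0 the lines are not parallel, and w · n = 196 ≠ 0 so they do not intersect; hence they are skew.
Distance = |w · n| / |n| = |196| / √578 ≈ 8.153.

8.153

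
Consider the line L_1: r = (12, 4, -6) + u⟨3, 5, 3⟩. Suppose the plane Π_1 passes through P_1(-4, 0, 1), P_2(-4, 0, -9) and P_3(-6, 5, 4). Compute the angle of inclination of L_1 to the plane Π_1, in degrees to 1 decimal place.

45.1

P_1P_2 = (0, 0, -10), P_1P_3 = (-2, 5, 3); a normal to Π_1 is P_1P_2 × P_1P_3 = (50, 20, 0).
Using P_1: Π_1 has equation 50x + 20y = -200.
sin θ = |n·v| / (|n||v|) = |250| / (√2900 · √43) = 0.70796.
θ ≈ 45.1°.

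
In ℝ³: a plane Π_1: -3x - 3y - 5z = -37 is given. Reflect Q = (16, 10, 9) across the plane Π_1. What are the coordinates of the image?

λ = (n·Q − d)/|n|² = (-123 − (-37))/43 = -2.
Reflection = Q − 2λn = (16, 10, 9) − (-4)·(-3, -3, -5) = (4, -2, -11).

(4, -2, -11)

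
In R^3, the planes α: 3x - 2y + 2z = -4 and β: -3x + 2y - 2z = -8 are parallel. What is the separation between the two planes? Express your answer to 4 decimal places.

2.9104

Rescale β by 1/(-1): 3x - 2y + 2z = 8. Then distance = |-4 − 8| / √17 ≈ 2.9104.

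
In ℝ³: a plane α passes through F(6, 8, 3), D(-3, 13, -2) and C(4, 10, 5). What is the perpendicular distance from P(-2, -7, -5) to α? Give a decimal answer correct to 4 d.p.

FD = (-9, 5, -5), FC = (-2, 2, 2); a normal to α is FD × FC = (20, 28, -8).
Using F: α has equation 20x + 28y - 8z = 320.
n·P − d = (20)·(-2) + (28)·(-7) + (-8)·(-5) − 320 = -516; |n| = √1248.
Distance = |-516| / √1248 = 516/√1248 ≈ 14.6064.

14.6064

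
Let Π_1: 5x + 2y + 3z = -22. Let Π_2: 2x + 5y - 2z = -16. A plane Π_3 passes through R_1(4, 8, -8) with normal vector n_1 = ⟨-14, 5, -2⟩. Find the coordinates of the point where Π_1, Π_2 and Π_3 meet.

Π_3: n_1·r = n_1·R_1 gives -14x + 5y - 2z = 0.
Solving the 3×3 linear system 5x + 2y + 3z = -22, 2x + 5y - 2z = -16, -14x + 5y - 2z = 0 (e.g. by elimination or Cramer's rule, determinant = 304) gives (-1, -4, -3).

(-1, -4, -3)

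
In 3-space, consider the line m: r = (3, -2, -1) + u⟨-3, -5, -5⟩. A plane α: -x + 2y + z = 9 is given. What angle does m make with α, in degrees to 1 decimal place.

sin θ = |n·v| / (|n||v|) = |-12| / (√6 · √59) = 0.63779.
θ ≈ 39.6°.

39.6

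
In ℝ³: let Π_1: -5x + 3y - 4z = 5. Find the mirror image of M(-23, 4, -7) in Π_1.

(7, -14, 17)

λ = (n·M − d)/|n|² = (155 − 5)/50 = 3.
Reflection = M − 2λn = (-23, 4, -7) − 6·(-5, 3, -4) = (7, -14, 17).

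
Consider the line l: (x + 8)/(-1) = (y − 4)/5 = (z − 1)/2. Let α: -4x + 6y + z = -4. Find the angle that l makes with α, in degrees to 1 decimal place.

l has direction (-1, 5, 2) through (-8, 4, 1).
sin θ = |n·v| / (|n||v|) = |36| / (√53 · √30) = 0.90283.
θ ≈ 64.5°.

64.5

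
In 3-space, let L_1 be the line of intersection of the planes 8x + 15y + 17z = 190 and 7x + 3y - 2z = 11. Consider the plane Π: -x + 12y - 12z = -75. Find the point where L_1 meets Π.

(3, 2, 8)

Direction of L_1: (8, 15, 17) × (7, 3, -2) = (-81, 135, -81).
A point on L_1: solving the two plane equations with x = 9 gives (9, -8, 14).
Substitute r = (9, -8, 14) + t(-81, 135, -81) into the plane: -273 + 2673t = -75, so t = 2/27.
Intersection: (9, -8, 14) + (2/27)·(-81, 135, -81) = (3, 2, 8).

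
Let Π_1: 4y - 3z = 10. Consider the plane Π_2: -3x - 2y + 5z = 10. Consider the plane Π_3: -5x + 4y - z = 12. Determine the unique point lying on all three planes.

(2, 7, 6)

Solving the 3×3 linear system 4y - 3z = 10, -3x - 2y + 5z = 10, -5x + 4y - z = 12 (e.g. by elimination or Cramer's rule, determinant = -46) gives (2, 7, 6).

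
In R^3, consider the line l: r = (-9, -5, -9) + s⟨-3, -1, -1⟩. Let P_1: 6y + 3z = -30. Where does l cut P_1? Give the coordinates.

(0, -2, -6)

Substitute r = (-9, -5, -9) + t(-3, -1, -1) into the plane: -57 + (-9)t = -30, so t = -3.
Intersection: (-9, -5, -9) + (-3)·(-3, -1, -1) = (0, -2, -6).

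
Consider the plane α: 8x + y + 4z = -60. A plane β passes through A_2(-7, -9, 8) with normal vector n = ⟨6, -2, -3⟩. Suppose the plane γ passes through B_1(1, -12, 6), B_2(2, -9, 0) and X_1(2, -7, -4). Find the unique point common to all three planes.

β: n·r = n·A_2 gives 6x - 2y - 3z = -48.
B_1B_2 = (1, 3, -6), B_1X_1 = (1, 5, -10); a normal to γ is B_1B_2 × B_1X_1 = (0, 4, 2).
Using B_1: γ has equation 4y + 2z = -36.
Solving the 3×3 linear system 8x + y + 4z = -60, 6x - 2y - 3z = -48, 4y + 2z = -36 (e.g. by elimination or Cramer's rule, determinant = 148) gives (-9, -12, 6).

(-9, -12, 6)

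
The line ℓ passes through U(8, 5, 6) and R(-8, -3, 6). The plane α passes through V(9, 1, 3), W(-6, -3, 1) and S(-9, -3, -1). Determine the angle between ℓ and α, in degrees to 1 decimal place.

A direction vector for ℓ is R − U = (-16, -8, 0).
VW = (-15, -4, -2), VS = (-18, -4, -4); a normal to α is VW × VS = (8, -24, -12).
Using V: α has equation 8x - 24y - 12z = 12.
sin θ = |n·v| / (|n||v|) = |64| / (√784 · √320) = 0.12778.
θ ≈ 7.3°.

7.3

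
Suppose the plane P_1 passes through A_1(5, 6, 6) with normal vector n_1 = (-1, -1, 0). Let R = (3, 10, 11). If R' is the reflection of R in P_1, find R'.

P_1: n_1·r = n_1·A_1 gives -x - y = -11.
λ = (n·R − d)/|n|² = (-13 − (-11))/2 = -1.
Reflection = R − 2λn = (3, 10, 11) − (-2)·(-1, -1, 0) = (1, 8, 11).

(1, 8, 11)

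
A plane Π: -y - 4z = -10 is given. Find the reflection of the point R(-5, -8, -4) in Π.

λ = (n·R − d)/|n|² = (24 − (-10))/17 = 2.
Reflection = R − 2λn = (-5, -8, -4) − 4·(0, -1, -4) = (-5, -4, 12).

(-5, -4, 12)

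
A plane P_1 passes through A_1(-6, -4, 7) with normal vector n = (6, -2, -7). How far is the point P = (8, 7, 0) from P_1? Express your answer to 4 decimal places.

11.7660

P_1: n·r = n·A_1 gives 6x - 2y - 7z = -77.
n·P − d = (6)·(8) + (-2)·(7) + (-7)·(0) − (-77) = 111; |n| = √89.
Distance = |111| / √89 = 111/√89 ≈ 11.7660.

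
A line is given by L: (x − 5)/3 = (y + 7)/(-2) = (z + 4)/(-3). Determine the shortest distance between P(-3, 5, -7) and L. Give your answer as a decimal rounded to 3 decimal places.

12.160

L has direction (3, -2, -3) through (5, -7, -4).
Taking (5, -7, -4) on L with direction v = (3, -2, -3): w = P − (5, -7, -4) = (-8, 12, -3), and w × v = (-42, -33, -20).
Distance = |w × v| / |v| = √3253 / √22 ≈ 12.160.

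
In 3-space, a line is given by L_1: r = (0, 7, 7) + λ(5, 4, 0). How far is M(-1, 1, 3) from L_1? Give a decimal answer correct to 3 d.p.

5.700

Taking (0, 7, 7) on L_1 with direction v = (5, 4, 0): w = M − (0, 7, 7) = (-1, -6, -4), and w × v = (16, -20, 26).
Distance = |w × v| / |v| = √1332 / √41 ≈ 5.700.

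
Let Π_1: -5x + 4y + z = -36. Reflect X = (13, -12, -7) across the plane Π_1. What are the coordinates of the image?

(-7, 4, -3)

λ = (n·X − d)/|n|² = (-120 − (-36))/42 = -2.
Reflection = X − 2λn = (13, -12, -7) − (-4)·(-5, 4, 1) = (-7, 4, -3).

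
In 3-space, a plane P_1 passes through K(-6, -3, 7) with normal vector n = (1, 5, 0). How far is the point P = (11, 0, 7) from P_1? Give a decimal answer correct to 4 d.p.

P_1: n·r = n·K gives x + 5y = -21.
n·P − d = (1)·(11) + (5)·(0) + (0)·(7) − (-21) = 32; |n| = √26.
Distance = |32| / √26 = 32/√26 ≈ 6.2757.

6.2757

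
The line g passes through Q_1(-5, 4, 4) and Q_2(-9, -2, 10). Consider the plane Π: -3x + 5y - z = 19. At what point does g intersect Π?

A direction vector for g is Q_2 − Q_1 = (-4, -6, 6).
Substitute r = (-5, 4, 4) + t(-4, -6, 6) into the plane: 31 + (-24)t = 19, so t = 1/2.
Intersection: (-5, 4, 4) + (1/2)·(-4, -6, 6) = (-7, 1, 7).

(-7, 1, 7)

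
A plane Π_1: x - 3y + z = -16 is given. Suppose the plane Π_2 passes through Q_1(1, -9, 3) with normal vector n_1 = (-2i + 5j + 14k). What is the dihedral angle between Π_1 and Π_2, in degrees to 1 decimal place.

86.5

Π_2: n_1·r = n_1·Q_1 gives -2x + 5y + 14z = -5.
cos θ = |n₁·n₂| / (|n₁||n₂|) = |-3| / (√11 · √225).
θ = arccos(0.06030) ≈ 86.5°.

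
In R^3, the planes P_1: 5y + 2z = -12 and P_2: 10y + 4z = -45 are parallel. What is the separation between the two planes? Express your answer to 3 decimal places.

1.950

Rescale P_2 by 1/2: 5y + 2z = -45/2. Then distance = |-12 − (-45/2)| / √29 ≈ 1.950.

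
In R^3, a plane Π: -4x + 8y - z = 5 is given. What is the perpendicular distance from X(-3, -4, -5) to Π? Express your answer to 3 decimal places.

n·X − d = (-4)·(-3) + (8)·(-4) + (-1)·(-5) − 5 = -20; |n| = √81.
Distance = |-20| / √81 = 20/√81 ≈ 2.222.

2.222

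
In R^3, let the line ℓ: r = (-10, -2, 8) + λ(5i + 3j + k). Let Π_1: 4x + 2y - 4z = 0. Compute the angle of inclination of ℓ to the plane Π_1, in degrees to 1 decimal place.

sin θ = |n·v| / (|n||v|) = |22| / (√36 · √35) = 0.61978.
θ ≈ 38.3°.

38.3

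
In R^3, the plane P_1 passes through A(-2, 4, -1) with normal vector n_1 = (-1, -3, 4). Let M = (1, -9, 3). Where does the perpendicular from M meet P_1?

P_1: n_1·r = n_1·A gives -x - 3y + 4z = -14.
Foot = M − λn with λ = (n·M − d)/|n|² = (38 − (-14))/26 = 2.
Foot = (1, -9, 3) − 2·(-1, -3, 4) = (3, -3, -5).

(3, -3, -5)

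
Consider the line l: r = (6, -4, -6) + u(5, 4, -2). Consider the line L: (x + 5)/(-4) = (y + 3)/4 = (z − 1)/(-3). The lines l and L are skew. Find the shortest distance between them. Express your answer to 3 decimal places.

7.435

L has direction (-4, 4, -3) through (-5, -3, 1).
Common perpendicular direction n = (5, 4, -2) × (-4, 4, -3) = (-4, 23, 36).
With w = (-5, -3, 1) − (6, -4, -6) = (-11, 1, 7), w · n = 319.
Distance = |w · n| / |n| = |319| / √1841 ≈ 7.435.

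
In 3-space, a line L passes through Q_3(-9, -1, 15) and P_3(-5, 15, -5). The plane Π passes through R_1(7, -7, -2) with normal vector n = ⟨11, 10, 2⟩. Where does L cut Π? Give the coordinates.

A direction vector for L is P_3 − Q_3 = (4, 16, -20).
Π: n·r = n·R_1 gives 11x + 10y + 2z = 3.
Substitute r = (-9, -1, 15) + t(4, 16, -20) into the plane: -79 + 164t = 3, so t = 1/2.
Intersection: (-9, -1, 15) + (1/2)·(4, 16, -20) = (-7, 7, 5).

(-7, 7, 5)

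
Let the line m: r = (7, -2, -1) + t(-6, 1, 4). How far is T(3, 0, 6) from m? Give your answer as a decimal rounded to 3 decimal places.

3.739

Taking (7, -2, -1) on m with direction v = (-6, 1, 4): w = T − (7, -2, -1) = (-4, 2, 7), and w × v = (1, -26, 8).
Distance = |w × v| / |v| = √741 / √53 ≈ 3.739.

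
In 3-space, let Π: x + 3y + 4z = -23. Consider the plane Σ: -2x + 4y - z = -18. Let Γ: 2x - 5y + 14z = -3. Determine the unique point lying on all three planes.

Solving the 3×3 linear system x + 3y + 4z = -23, -2x + 4y - z = -18, 2x - 5y + 14z = -3 (e.g. by elimination or Cramer's rule, determinant = 137) gives (0, -5, -2).

(0, -5, -2)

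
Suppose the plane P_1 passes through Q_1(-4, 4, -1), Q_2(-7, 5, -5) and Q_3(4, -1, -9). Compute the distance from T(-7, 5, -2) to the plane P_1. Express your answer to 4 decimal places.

Q_1Q_2 = (-3, 1, -4), Q_1Q_3 = (8, -5, -8); a normal to P_1 is Q_1Q_2 × Q_1Q_3 = (-28, -56, 7).
Using Q_1: P_1 has equation -28x - 56y + 7z = -119.
n·T − d = (-28)·(-7) + (-56)·(5) + (7)·(-2) − (-119) = 21; |n| = √3969.
Distance = |21| / √3969 = 21/√3969 ≈ 0.3333.

0.3333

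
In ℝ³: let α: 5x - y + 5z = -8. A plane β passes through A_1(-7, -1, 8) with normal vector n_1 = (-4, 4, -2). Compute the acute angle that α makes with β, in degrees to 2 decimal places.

37.49

β: n_1·r = n_1·A_1 gives -4x + 4y - 2z = 8.
cos θ = |n₁·n₂| / (|n₁||n₂|) = |-34| / (√51 · √36).
θ = arccos(0.79349) ≈ 37.49°.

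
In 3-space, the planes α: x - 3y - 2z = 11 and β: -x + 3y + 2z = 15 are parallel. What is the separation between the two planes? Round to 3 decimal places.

Rescale β by 1/(-1): x - 3y - 2z = -15. Then distance = |11 − (-15)| / √14 ≈ 6.949.

6.949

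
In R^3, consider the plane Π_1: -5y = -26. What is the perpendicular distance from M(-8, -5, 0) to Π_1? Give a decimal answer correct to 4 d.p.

n·M − d = (0)·(-8) + (-5)·(-5) + (0)·(0) − (-26) = 51; |n| = √25.
Distance = |51| / √25 = 51/√25 ≈ 10.2000.

10.2000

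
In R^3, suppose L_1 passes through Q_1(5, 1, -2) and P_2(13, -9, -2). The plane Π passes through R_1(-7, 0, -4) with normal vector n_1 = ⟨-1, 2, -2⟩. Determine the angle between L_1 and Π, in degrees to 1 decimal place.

46.8

A direction vector for L_1 is P_2 − Q_1 = (8, -10, 0).
Π: n_1·r = n_1·R_1 gives -x + 2y - 2z = 15.
sin θ = |n·v| / (|n||v|) = |-28| / (√9 · √164) = 0.72881.
θ ≈ 46.8°.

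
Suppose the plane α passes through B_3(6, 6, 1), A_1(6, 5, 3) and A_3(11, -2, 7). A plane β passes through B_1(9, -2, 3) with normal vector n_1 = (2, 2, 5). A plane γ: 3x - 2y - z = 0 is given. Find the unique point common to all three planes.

B_3A_1 = (0, -1, 2), B_3A_3 = (5, -8, 6); a normal to α is B_3A_1 × B_3A_3 = (10, 10, 5).
Using B_3: α has equation 10x + 10y + 5z = 125.
β: n_1·r = n_1·B_1 gives 2x + 2y + 5z = 29.
Solving the 3×3 linear system 10x + 10y + 5z = 125, 2x + 2y + 5z = 29, 3x - 2y - z = 0 (e.g. by elimination or Cramer's rule, determinant = 200) gives (5, 7, 1).

(5, 7, 1)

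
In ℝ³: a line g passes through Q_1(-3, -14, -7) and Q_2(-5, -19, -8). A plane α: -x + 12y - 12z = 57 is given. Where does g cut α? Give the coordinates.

(3, 1, -4)

A direction vector for g is Q_2 − Q_1 = (-2, -5, -1).
Substitute r = (-3, -14, -7) + t(-2, -5, -1) into the plane: -81 + (-46)t = 57, so t = -3.
Intersection: (-3, -14, -7) + (-3)·(-2, -5, -1) = (3, 1, -4).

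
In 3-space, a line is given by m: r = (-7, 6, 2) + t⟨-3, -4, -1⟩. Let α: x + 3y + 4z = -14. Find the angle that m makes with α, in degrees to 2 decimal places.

sin θ = |n·v| / (|n||v|) = |-19| / (√26 · √26) = 0.73077.
θ ≈ 46.95°.

46.95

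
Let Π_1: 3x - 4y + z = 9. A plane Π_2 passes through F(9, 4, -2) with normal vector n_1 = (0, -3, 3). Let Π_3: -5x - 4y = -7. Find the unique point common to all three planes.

(3, -2, -8)

Π_2: n_1·r = n_1·F gives -3y + 3z = -18.
Solving the 3×3 linear system 3x - 4y + z = 9, -3y + 3z = -18, -5x - 4y = -7 (e.g. by elimination or Cramer's rule, determinant = 81) gives (3, -2, -8).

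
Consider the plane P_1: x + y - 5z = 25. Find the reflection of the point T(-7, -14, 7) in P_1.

(-1, -8, -23)

λ = (n·T − d)/|n|² = (-56 − 25)/27 = -3.
Reflection = T − 2λn = (-7, -14, 7) − (-6)·(1, 1, -5) = (-1, -8, -23).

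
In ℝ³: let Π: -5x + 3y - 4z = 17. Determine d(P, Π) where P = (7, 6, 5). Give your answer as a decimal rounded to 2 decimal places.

n·P − d = (-5)·(7) + (3)·(6) + (-4)·(5) − 17 = -54; |n| = √50.
Distance = |-54| / √50 = 54/√50 ≈ 7.64.

7.64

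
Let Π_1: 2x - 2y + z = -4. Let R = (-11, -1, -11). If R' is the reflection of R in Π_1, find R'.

λ = (n·R − d)/|n|² = (-31 − (-4))/9 = -3.
Reflection = R − 2λn = (-11, -1, -11) − (-6)·(2, -2, 1) = (1, -13, -5).

(1, -13, -5)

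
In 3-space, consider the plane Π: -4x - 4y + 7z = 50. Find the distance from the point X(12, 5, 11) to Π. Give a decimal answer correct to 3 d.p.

n·X − d = (-4)·(12) + (-4)·(5) + (7)·(11) − 50 = -41; |n| = √81.
Distance = |-41| / √81 = 41/√81 ≈ 4.556.

4.556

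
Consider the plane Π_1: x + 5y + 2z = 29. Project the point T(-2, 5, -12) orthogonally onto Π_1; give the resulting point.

Foot = T − λn with λ = (n·T − d)/|n|² = (-1 − 29)/30 = -1.
Foot = (-2, 5, -12) − (-1)·(1, 5, 2) = (-1, 10, -10).

(-1, 10, -10)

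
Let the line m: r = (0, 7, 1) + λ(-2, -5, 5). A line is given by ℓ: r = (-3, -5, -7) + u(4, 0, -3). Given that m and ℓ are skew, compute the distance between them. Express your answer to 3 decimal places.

Common perpendicular direction n = (-2, -5, 5) × (4, 0, -3) = (15, 14, 20).
With w = (-3, -5, -7) − (0, 7, 1) = (-3, -12, -8), w · n = -373.
Distance = |w · n| / |n| = |-373| / √821 ≈ 13.018.

13.018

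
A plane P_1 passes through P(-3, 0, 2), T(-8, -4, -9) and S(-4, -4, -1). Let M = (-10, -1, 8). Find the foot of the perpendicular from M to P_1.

PT = (-5, -4, -11), PS = (-1, -4, -3); a normal to P_1 is PT × PS = (-32, -4, 16).
Using P: P_1 has equation -32x - 4y + 16z = 128.
Foot = M − λn with λ = (n·M − d)/|n|² = (452 − 128)/1296 = 1/4.
Foot = (-10, -1, 8) − (1/4)·(-32, -4, 16) = (-2, 0, 4).

(-2, 0, 4)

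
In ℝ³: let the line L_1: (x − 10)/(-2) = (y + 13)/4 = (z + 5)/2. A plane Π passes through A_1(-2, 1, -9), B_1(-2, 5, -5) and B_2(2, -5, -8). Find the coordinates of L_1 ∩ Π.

(6, -5, -1)

L_1 has direction (-2, 4, 2) through (10, -13, -5).
A_1B_1 = (0, 4, 4), A_1B_2 = (4, -6, 1); a normal to Π is A_1B_1 × A_1B_2 = (28, 16, -16).
Using A_1: Π has equation 28x + 16y - 16z = 104.
Substitute r = (10, -13, -5) + t(-2, 4, 2) into the plane: 152 + (-24)t = 104, so t = 2.
Intersection: (10, -13, -5) + 2·(-2, 4, 2) = (6, -5, -1).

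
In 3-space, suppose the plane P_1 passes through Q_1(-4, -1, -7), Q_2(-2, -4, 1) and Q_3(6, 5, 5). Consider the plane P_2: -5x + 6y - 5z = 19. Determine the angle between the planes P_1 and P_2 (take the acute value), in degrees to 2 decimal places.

Q_1Q_2 = (2, -3, 8), Q_1Q_3 = (10, 6, 12); a normal to P_1 is Q_1Q_2 × Q_1Q_3 = (-84, 56, 42).
Using Q_1: P_1 has equation -84x + 56y + 42z = -14.
cos θ = |n₁·n₂| / (|n₁||n₂|) = |546| / (√11956 · √86).
θ = arccos(0.53846) ≈ 57.42°.

57.42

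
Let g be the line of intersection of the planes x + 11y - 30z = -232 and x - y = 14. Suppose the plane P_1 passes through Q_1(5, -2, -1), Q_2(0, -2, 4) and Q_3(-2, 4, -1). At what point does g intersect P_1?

(6, -8, 5)

Direction of g: (1, 11, -30) × (1, -1, 0) = (-30, -30, -12).
A point on g: solving the two plane equations with x = 1 gives (1, -13, 3).
Q_1Q_2 = (-5, 0, 5), Q_1Q_3 = (-7, 6, 0); a normal to P_1 is Q_1Q_2 × Q_1Q_3 = (-30, -35, -30).
Using Q_1: P_1 has equation -30x - 35y - 30z = -50.
Substitute r = (1, -13, 3) + t(-30, -30, -12) into the plane: 335 + 2310t = -50, so t = -1/6.
Intersection: (1, -13, 3) + (-1/6)·(-30, -30, -12) = (6, -8, 5).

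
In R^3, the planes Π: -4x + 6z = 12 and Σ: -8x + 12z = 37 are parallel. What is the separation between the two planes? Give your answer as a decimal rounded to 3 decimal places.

Rescale Σ by 1/2: -4x + 6z = 37/2. Then distance = |12 − (37/2)| / √52 ≈ 0.901.

0.901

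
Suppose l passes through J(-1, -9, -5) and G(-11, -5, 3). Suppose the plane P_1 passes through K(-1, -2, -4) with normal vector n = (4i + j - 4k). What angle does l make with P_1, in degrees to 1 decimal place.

A direction vector for l is G − J = (-10, 4, 8).
P_1: n·r = n·K gives 4x + y - 4z = 10.
sin θ = |n·v| / (|n||v|) = |-68| / (√33 · √180) = 0.88230.
θ ≈ 61.9°.

61.9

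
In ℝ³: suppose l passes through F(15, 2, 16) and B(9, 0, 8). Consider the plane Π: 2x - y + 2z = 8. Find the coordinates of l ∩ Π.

A direction vector for l is B − F = (-6, -2, -8).
Substitute r = (15, 2, 16) + t(-6, -2, -8) into the plane: 60 + (-26)t = 8, so t = 2.
Intersection: (15, 2, 16) + 2·(-6, -2, -8) = (3, -2, 0).

(3, -2, 0)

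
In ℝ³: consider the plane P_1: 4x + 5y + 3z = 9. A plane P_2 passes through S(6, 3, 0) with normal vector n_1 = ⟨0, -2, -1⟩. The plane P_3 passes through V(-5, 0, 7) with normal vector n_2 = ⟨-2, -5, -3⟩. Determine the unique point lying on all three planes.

P_2: n_1·r = n_1·S gives -2y - z = -6.
P_3: n_2·r = n_2·V gives -2x - 5y - 3z = -11.
Solving the 3×3 linear system 4x + 5y + 3z = 9, -2y - z = -6, -2x - 5y - 3z = -11 (e.g. by elimination or Cramer's rule, determinant = 2) gives (-1, 5, -4).

(-1, 5, -4)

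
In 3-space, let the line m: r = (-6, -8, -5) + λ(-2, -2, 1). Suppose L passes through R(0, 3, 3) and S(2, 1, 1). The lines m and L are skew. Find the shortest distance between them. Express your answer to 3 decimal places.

A direction vector for L is S − R = (2, -2, -2).
Common perpendicular direction n = (-2, -2, 1) × (2, -2, -2) = (6, -2, 8).
With w = (0, 3, 3) − (-6, -8, -5) = (6, 11, 8), w · n = 78.
Distance = |w · n| / |n| = |78| / √104 ≈ 7.649.

7.649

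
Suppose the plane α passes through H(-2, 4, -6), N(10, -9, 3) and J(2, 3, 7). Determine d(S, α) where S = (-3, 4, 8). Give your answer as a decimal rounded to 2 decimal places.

HN = (12, -13, 9), HJ = (4, -1, 13); a normal to α is HN × HJ = (-160, -120, 40).
Using H: α has equation -160x - 120y + 40z = -400.
n·S − d = (-160)·(-3) + (-120)·(4) + (40)·(8) − (-400) = 720; |n| = √41600.
Distance = |720| / √41600 = 720/√41600 ≈ 3.53.

3.53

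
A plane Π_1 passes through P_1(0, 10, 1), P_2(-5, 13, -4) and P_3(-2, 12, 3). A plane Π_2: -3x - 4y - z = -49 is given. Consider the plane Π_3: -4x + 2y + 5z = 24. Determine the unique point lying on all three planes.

P_1P_2 = (-5, 3, -5), P_1P_3 = (-2, 2, 2); a normal to Π_1 is P_1P_2 × P_1P_3 = (16, 20, -4).
Using P_1: Π_1 has equation 16x + 20y - 4z = 196.
Solving the 3×3 linear system 16x + 20y - 4z = 196, -3x - 4y - z = -49, -4x + 2y + 5z = 24 (e.g. by elimination or Cramer's rule, determinant = 180) gives (5, 7, 6).

(5, 7, 6)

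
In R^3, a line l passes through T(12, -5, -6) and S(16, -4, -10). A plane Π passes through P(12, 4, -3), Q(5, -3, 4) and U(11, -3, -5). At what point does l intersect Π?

(8, -6, -2)

A direction vector for l is S − T = (4, 1, -4).
PQ = (-7, -7, 7), PU = (-1, -7, -2); a normal to Π is PQ × PU = (63, -21, 42).
Using P: Π has equation 63x - 21y + 42z = 546.
Substitute r = (12, -5, -6) + t(4, 1, -4) into the plane: 609 + 63t = 546, so t = -1.
Intersection: (12, -5, -6) + (-1)·(4, 1, -4) = (8, -6, -2).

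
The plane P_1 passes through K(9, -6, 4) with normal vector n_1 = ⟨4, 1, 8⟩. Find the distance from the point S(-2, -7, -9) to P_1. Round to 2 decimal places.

16.56

P_1: n_1·r = n_1·K gives 4x + y + 8z = 62.
n·S − d = (4)·(-2) + (1)·(-7) + (8)·(-9) − 62 = -149; |n| = √81.
Distance = |-149| / √81 = 149/√81 ≈ 16.56.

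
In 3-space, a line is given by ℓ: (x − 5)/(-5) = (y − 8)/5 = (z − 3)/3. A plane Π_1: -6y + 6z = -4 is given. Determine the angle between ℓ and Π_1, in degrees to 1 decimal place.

10.6

ℓ has direction (-5, 5, 3) through (5, 8, 3).
sin θ = |n·v| / (|n||v|) = |-12| / (√72 · √59) = 0.18411.
θ ≈ 10.6°.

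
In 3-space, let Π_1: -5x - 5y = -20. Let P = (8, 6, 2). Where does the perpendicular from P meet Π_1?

Foot = P − λn with λ = (n·P − d)/|n|² = (-70 − (-20))/50 = -1.
Foot = (8, 6, 2) − (-1)·(-5, -5, 0) = (3, 1, 2).

(3, 1, 2)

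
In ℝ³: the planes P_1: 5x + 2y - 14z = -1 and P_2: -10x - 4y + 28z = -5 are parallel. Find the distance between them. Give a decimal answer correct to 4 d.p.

Rescale P_2 by 1/(-2): 5x + 2y - 14z = 5/2. Then distance = |-1 − (5/2)| / √225 ≈ 0.2333.

0.2333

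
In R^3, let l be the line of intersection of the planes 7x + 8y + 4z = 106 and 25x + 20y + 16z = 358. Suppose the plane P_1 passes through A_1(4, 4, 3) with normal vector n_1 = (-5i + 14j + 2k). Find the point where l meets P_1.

(6, 4, 8)

Direction of l: (7, 8, 4) × (25, 20, 16) = (48, -12, -60).
A point on l: solving the two plane equations with x = 10 gives (10, 3, 3).
P_1: n_1·r = n_1·A_1 gives -5x + 14y + 2z = 42.
Substitute r = (10, 3, 3) + t(48, -12, -60) into the plane: -2 + (-528)t = 42, so t = -1/12.
Intersection: (10, 3, 3) + (-1/12)·(48, -12, -60) = (6, 4, 8).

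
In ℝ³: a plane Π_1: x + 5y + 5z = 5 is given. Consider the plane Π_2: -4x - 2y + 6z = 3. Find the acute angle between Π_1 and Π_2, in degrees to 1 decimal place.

cos θ = |n₁·n₂| / (|n₁||n₂|) = |16| / (√51 · √56).
θ = arccos(0.29939) ≈ 72.6°.

72.6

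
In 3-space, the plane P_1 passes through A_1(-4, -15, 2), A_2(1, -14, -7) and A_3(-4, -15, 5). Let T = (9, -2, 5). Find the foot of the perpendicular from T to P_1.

(11, -12, 5)

A_1A_2 = (5, 1, -9), A_1A_3 = (0, 0, 3); a normal to P_1 is A_1A_2 × A_1A_3 = (3, -15, 0).
Using A_1: P_1 has equation 3x - 15y = 213.
Foot = T − λn with λ = (n·T − d)/|n|² = (57 − 213)/234 = -2/3.
Foot = (9, -2, 5) − (-2/3)·(3, -15, 0) = (11, -12, 5).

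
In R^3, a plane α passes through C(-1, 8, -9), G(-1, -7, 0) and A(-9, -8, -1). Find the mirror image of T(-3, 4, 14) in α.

CG = (0, -15, 9), CA = (-8, -16, 8); a normal to α is CG × CA = (24, -72, -120).
Using C: α has equation 24x - 72y - 120z = 480.
λ = (n·T − d)/|n|² = (-2040 − 480)/20160 = -1/8.
Reflection = T − 2λn = (-3, 4, 14) − (-1/4)·(24, -72, -120) = (3, -14, -16).

(3, -14, -16)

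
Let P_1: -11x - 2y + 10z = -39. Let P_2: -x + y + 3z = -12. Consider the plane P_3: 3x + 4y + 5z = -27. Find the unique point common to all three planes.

(-5, 7, -8)

Solving the 3×3 linear system -11x - 2y + 10z = -39, -x + y + 3z = -12, 3x + 4y + 5z = -27 (e.g. by elimination or Cramer's rule, determinant = -21) gives (-5, 7, -8).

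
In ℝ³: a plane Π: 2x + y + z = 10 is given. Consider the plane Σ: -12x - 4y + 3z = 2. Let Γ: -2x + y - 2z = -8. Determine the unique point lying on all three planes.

Solving the 3×3 linear system 2x + y + z = 10, -12x - 4y + 3z = 2, -2x + y - 2z = -8 (e.g. by elimination or Cramer's rule, determinant = -40) gives (0, 4, 6).

(0, 4, 6)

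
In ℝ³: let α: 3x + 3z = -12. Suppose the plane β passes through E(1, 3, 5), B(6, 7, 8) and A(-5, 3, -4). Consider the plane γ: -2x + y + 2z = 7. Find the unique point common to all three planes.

(-3, 3, -1)

EB = (5, 4, 3), EA = (-6, 0, -9); a normal to β is EB × EA = (-36, 27, 24).
Using E: β has equation -36x + 27y + 24z = 165.
Solving the 3×3 linear system 3x + 3z = -12, -36x + 27y + 24z = 165, -2x + y + 2z = 7 (e.g. by elimination or Cramer's rule, determinant = 144) gives (-3, 3, -1).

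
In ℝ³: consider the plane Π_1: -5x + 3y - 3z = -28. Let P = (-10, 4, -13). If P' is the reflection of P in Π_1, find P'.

(20, -14, 5)

λ = (n·P − d)/|n|² = (101 − (-28))/43 = 3.
Reflection = P − 2λn = (-10, 4, -13) − 6·(-5, 3, -3) = (20, -14, 5).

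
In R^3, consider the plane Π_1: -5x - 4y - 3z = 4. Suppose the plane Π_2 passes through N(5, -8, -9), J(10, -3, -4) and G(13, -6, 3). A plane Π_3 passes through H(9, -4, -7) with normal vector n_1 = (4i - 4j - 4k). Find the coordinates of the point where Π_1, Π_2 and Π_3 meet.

NJ = (5, 5, 5), NG = (8, 2, 12); a normal to Π_2 is NJ × NG = (50, -20, -30).
Using N: Π_2 has equation 50x - 20y - 30z = 680.
Π_3: n_1·r = n_1·H gives 4x - 4y - 4z = 80.
Solving the 3×3 linear system -5x - 4y - 3z = 4, 50x - 20y - 30z = 680, 4x - 4y - 4z = 80 (e.g. by elimination or Cramer's rule, determinant = 240) gives (8, -8, -4).

(8, -8, -4)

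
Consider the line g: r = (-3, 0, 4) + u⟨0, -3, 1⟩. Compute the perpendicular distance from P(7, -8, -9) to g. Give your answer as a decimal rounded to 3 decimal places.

Taking (-3, 0, 4) on g with direction v = (0, -3, 1): w = P − (-3, 0, 4) = (10, -8, -13), and w × v = (-47, -10, -30).
Distance = |w × v| / |v| = √3209 / √10 ≈ 17.914.

17.914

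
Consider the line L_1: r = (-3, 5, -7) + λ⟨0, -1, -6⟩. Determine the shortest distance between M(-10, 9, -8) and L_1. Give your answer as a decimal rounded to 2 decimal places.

Taking (-3, 5, -7) on L_1 with direction v = (0, -1, -6): w = M − (-3, 5, -7) = (-7, 4, -1), and w × v = (-25, -42, 7).
Distance = |w × v| / |v| = √2438 / √37 ≈ 8.12.

8.12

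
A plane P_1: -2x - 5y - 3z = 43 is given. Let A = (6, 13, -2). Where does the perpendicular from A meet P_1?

(0, -2, -11)

Foot = A − λn with λ = (n·A − d)/|n|² = (-71 − 43)/38 = -3.
Foot = (6, 13, -2) − (-3)·(-2, -5, -3) = (0, -2, -11).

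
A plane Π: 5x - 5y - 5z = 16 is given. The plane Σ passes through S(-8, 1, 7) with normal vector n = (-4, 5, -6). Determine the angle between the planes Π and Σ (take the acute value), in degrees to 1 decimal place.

Σ: n·r = n·S gives -4x + 5y - 6z = -5.
cos θ = |n₁·n₂| / (|n₁||n₂|) = |-15| / (√75 · √77).
θ = arccos(0.19739) ≈ 78.6°.

78.6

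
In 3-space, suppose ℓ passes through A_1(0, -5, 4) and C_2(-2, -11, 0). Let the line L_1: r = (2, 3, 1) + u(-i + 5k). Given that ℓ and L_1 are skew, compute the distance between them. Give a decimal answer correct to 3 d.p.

2.081

A direction vector for ℓ is C_2 − A_1 = (-2, -6, -4).
Common perpendicular direction n = (-2, -6, -4) × (-1, 0, 5) = (-30, 14, -6).
With w = (2, 3, 1) − (0, -5, 4) = (2, 8, -3), w · n = 70.
Distance = |w · n| / |n| = |70| / √1132 ≈ 2.081.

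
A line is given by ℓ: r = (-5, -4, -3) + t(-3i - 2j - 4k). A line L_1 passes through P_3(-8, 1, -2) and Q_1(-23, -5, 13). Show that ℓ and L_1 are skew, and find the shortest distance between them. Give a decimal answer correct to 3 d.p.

5.688

A direction vector for L_1 is Q_1 − P_3 = (-15, -6, 15).
Common perpendicular direction n = (-3, -2, -4) × (-15, -6, 15) = (-54, 105, -12).
With w = (-8, 1, -2) − (-5, -4, -3) = (-3, 5, 1), w · n = 675.
Since n ≠ 0 the lines are not parallel, and w · n = 675 ≠ 0 so they do not intersect; hence they are skew.
Distance = |w · n| / |n| = |675| / √14085 ≈ 5.688.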